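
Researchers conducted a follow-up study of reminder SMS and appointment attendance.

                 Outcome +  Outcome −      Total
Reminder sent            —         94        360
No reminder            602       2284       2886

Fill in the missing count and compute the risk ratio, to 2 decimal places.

3.54

The missing cell is in the exposed row: 360 − 94 = 266.
So a = 266, b = 94, c = 602, d = 2284.
RR = [a/(a+b)] / [c/(c+d)] = (266/360) / (602/2886) = 0.73889/0.20859 = 3.54225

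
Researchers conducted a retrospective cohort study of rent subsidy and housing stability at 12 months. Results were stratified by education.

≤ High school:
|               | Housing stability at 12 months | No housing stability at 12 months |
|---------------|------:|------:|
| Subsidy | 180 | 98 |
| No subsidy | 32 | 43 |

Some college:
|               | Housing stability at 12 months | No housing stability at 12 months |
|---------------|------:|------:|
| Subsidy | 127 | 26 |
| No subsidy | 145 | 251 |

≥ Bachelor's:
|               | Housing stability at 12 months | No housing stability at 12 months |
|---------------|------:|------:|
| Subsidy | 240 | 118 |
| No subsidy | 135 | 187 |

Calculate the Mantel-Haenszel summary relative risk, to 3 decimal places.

RR_MH = Σ(aᵢ·n₀ᵢ/nᵢ) / Σ(cᵢ·n₁ᵢ/nᵢ), with n₁ᵢ = aᵢ+bᵢ (exposed), n₀ᵢ = cᵢ+dᵢ (unexposed), nᵢ = n₁ᵢ+n₀ᵢ.
Stratum 1 (≤ High school): n₁ = 278, n₀ = 75, n = 353; a·n₀/n = 180·75/353 = 38.2436; c·n₁/n = 32·278/353 = 25.2011
Stratum 2 (Some college): n₁ = 153, n₀ = 396, n = 549; a·n₀/n = 127·396/549 = 91.6066; c·n₁/n = 145·153/549 = 40.4098
Stratum 3 (≥ Bachelor's): n₁ = 358, n₀ = 322, n = 680; a·n₀/n = 240·322/680 = 113.6471; c·n₁/n = 135·358/680 = 71.0735
RR_MH = (38.2436 + 91.6066 + 113.6471) / (25.2011 + 40.4098 + 71.0735) = 243.4972 / 136.6845 = 1.78145

1.781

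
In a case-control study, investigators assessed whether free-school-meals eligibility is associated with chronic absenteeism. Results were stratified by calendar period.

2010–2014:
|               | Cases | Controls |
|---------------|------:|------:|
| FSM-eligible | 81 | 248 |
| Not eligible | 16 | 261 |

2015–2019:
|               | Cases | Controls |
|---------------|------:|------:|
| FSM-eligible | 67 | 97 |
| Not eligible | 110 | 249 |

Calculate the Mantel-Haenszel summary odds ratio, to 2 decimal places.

OR_MH = Σ(aᵢdᵢ/nᵢ) / Σ(bᵢcᵢ/nᵢ), where nᵢ is the stratum total.
Stratum 1 (2010–2014): n = 606; a·d/n = 81·261/606 = 34.8861; b·c/n = 248·16/606 = 6.5479
Stratum 2 (2015–2019): n = 523; a·d/n = 67·249/523 = 31.8987; b·c/n = 97·110/523 = 20.4015
OR_MH = (34.8861 + 31.8987) / (6.5479 + 20.4015) = 66.7848 / 26.9494 = 2.47816

2.48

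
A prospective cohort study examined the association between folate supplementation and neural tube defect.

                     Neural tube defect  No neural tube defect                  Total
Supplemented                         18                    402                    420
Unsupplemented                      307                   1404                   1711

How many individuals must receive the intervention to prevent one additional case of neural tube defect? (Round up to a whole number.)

8

Risk in treated group = 18/420 = 0.04286; risk in control = 307/1711 = 0.17943.
Absolute risk reduction = 0.17943 − 0.04286 = 0.13657
NNT = 1 / ARR = 1 / 0.13657 = 7.322 → round up → 8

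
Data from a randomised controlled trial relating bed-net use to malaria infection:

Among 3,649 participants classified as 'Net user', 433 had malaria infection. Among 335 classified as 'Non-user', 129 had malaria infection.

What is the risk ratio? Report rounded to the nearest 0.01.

From the description: a = 433, b = 3216, c = 129, d = 206.
Risk in exposed = 433/3649 = 0.11866; risk in unexposed = 129/335 = 0.38507.
RR = 0.11866 / 0.38507 = 0.30815
The risk is 69% lower among the exposed than among the unexposed.

0.31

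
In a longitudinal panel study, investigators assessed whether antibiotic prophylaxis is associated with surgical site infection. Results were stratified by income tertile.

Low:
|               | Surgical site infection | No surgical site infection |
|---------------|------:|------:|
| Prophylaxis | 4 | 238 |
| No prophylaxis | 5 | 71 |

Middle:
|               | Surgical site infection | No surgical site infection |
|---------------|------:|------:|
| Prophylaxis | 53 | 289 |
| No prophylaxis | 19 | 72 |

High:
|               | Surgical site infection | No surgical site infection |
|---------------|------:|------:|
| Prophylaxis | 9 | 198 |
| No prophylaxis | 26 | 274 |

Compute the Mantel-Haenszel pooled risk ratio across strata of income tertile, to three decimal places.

RR_MH = Σ(aᵢ·n₀ᵢ/nᵢ) / Σ(cᵢ·n₁ᵢ/nᵢ), with n₁ᵢ = aᵢ+bᵢ (exposed), n₀ᵢ = cᵢ+dᵢ (unexposed), nᵢ = n₁ᵢ+n₀ᵢ.
Stratum 1 (Low): n₁ = 242, n₀ = 76, n = 318; a·n₀/n = 4·76/318 = 0.9560; c·n₁/n = 5·242/318 = 3.8050
Stratum 2 (Middle): n₁ = 342, n₀ = 91, n = 433; a·n₀/n = 53·91/433 = 11.1386; c·n₁/n = 19·342/433 = 15.0069
Stratum 3 (High): n₁ = 207, n₀ = 300, n = 507; a·n₀/n = 9·300/507 = 5.3254; c·n₁/n = 26·207/507 = 10.6154
RR_MH = (0.9560 + 11.1386 + 5.3254) / (3.8050 + 15.0069 + 10.6154) = 17.4200 / 29.4273 = 0.59197

0.592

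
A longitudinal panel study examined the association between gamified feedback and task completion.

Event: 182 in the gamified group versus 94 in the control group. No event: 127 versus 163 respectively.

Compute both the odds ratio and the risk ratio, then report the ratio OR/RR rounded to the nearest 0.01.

1.54

From the description: a = 182, b = 127, c = 94, d = 163.
OR = (182·163)/(127·94) = 29666/11938 = 2.48501
Risk in exposed = 182/309 = 0.58900; risk in unexposed = 94/257 = 0.36576; RR = 1.61034
OR/RR = 2.48501 / 1.61034 = 1.54315
The outcome is not rare, so the OR lies further from 1 than the RR.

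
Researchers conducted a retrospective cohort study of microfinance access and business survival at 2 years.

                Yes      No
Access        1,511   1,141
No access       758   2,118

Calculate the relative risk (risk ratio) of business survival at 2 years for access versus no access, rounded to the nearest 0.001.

Cells: a = 1511, b = 1141, c = 758, d = 2118.
Risk in exposed = 1511/2652 = 0.56976; risk in unexposed = 758/2876 = 0.26356.
RR = 0.56976 / 0.26356 = 2.16178
The risk among the exposed is 2.16 times that among the unexposed.

2.162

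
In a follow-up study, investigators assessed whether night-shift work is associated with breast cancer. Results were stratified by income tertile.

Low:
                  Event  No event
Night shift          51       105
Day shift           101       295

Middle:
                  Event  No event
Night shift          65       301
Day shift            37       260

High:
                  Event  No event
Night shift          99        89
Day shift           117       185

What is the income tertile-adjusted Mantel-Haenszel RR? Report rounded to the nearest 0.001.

RR_MH = Σ(aᵢ·n₀ᵢ/nᵢ) / Σ(cᵢ·n₁ᵢ/nᵢ), with n₁ᵢ = aᵢ+bᵢ (exposed), n₀ᵢ = cᵢ+dᵢ (unexposed), nᵢ = n₁ᵢ+n₀ᵢ.
Stratum 1 (Low): n₁ = 156, n₀ = 396, n = 552; a·n₀/n = 51·396/552 = 36.5870; c·n₁/n = 101·156/552 = 28.5435
Stratum 2 (Middle): n₁ = 366, n₀ = 297, n = 663; a·n₀/n = 65·297/663 = 29.1176; c·n₁/n = 37·366/663 = 20.4253
Stratum 3 (High): n₁ = 188, n₀ = 302, n = 490; a·n₀/n = 99·302/490 = 61.0163; c·n₁/n = 117·188/490 = 44.8898
RR_MH = (36.5870 + 29.1176 + 61.0163) / (28.5435 + 20.4253 + 44.8898) = 126.7209 / 93.8586 = 1.35013

1.350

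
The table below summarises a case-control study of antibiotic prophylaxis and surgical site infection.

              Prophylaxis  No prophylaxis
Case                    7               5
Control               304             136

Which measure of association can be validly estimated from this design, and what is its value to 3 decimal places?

0.626

Reading the table with exposure as columns: a = 7 (Prophylaxis, case), b = 304 (Prophylaxis, non-case), c = 5 (No prophylaxis, case), d = 136.
This is a case-control study: participants were sampled on outcome status, so risks in the source population cannot be estimated directly — relative risk is not valid here. The odds ratio is the appropriate measure.
OR = (a·d)/(b·c) = (7 × 136) / (304 × 5) = 952 / 1520 = 0.62632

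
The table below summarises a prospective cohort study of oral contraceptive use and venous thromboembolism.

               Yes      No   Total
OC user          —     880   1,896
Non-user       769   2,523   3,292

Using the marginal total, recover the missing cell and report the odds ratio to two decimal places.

The missing cell is in the exposed row: 1896 − 880 = 1016.
So a = 1016, b = 880, c = 769, d = 2523.
OR = (a·d)/(b·c) = (1016 × 2523) / (880 × 769) = 2563368 / 676720 = 3.78793

3.79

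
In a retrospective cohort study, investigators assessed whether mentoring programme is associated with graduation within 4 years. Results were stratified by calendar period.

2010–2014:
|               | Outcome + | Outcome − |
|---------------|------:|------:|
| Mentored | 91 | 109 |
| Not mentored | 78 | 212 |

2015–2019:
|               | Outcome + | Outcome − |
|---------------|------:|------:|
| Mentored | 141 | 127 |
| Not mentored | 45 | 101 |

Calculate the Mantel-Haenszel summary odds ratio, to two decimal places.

OR_MH = Σ(aᵢdᵢ/nᵢ) / Σ(bᵢcᵢ/nᵢ), where nᵢ is the stratum total.
Stratum 1 (2010–2014): n = 490; a·d/n = 91·212/490 = 39.3714; b·c/n = 109·78/490 = 17.3510
Stratum 2 (2015–2019): n = 414; a·d/n = 141·101/414 = 34.3986; b·c/n = 127·45/414 = 13.8043
OR_MH = (39.3714 + 34.3986) / (17.3510 + 13.8043) = 73.7700 / 31.1554 = 2.36781

2.37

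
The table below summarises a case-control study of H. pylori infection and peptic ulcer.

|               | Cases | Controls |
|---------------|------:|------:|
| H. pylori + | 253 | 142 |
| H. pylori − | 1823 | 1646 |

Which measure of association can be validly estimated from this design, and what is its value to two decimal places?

Cells: a = 253, b = 142, c = 1823, d = 1646.
This is a case-control study: participants were sampled on outcome status, so risks in the source population cannot be estimated directly — relative risk is not valid here. The odds ratio is the appropriate measure.
OR = (a·d)/(b·c) = (253 × 1646) / (142 × 1823) = 416438 / 258866 = 1.60870

1.61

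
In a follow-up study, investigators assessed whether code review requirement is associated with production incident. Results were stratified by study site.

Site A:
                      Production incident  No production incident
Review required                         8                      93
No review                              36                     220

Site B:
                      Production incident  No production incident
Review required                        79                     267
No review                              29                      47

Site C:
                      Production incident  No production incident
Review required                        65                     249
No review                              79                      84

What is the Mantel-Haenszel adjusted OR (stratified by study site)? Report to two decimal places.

0.37

OR_MH = Σ(aᵢdᵢ/nᵢ) / Σ(bᵢcᵢ/nᵢ), where nᵢ is the stratum total.
Stratum 1 (Site A): n = 357; a·d/n = 8·220/357 = 4.9300; b·c/n = 93·36/357 = 9.3782
Stratum 2 (Site B): n = 422; a·d/n = 79·47/422 = 8.7986; b·c/n = 267·29/422 = 18.3483
Stratum 3 (Site C): n = 477; a·d/n = 65·84/477 = 11.4465; b·c/n = 249·79/477 = 41.2390
OR_MH = (4.9300 + 8.7986 + 11.4465) / (9.3782 + 18.3483 + 41.2390) = 25.1751 / 68.9655 = 0.36504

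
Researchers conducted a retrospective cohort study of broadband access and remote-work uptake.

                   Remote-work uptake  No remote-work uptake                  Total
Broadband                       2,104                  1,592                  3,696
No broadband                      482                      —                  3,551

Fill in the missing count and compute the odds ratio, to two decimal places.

8.41

The missing cell is in the unexposed row: 3551 − 482 = 3069.
So a = 2104, b = 1592, c = 482, d = 3069.
OR = (a·d)/(b·c) = (2104 × 3069) / (1592 × 482) = 6457176 / 767344 = 8.41497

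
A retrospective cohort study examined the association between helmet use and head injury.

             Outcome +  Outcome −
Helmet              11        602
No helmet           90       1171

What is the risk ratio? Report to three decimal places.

0.251

Cells: a = 11, b = 602, c = 90, d = 1171.
Risk in exposed = 11/613 = 0.01794; risk in unexposed = 90/1261 = 0.07137.
RR = 0.01794 / 0.07137 = 0.25142
The risk is 75% lower among the exposed than among the unexposed.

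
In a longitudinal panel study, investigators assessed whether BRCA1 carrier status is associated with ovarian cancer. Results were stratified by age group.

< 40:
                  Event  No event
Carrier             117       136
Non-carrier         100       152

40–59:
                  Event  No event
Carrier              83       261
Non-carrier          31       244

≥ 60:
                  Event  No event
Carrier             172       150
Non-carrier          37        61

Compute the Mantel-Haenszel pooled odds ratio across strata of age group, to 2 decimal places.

OR_MH = Σ(aᵢdᵢ/nᵢ) / Σ(bᵢcᵢ/nᵢ), where nᵢ is the stratum total.
Stratum 1 (< 40): n = 505; a·d/n = 117·152/505 = 35.2158; b·c/n = 136·100/505 = 26.9307
Stratum 2 (40–59): n = 619; a·d/n = 83·244/619 = 32.7173; b·c/n = 261·31/619 = 13.0711
Stratum 3 (≥ 60): n = 420; a·d/n = 172·61/420 = 24.9810; b·c/n = 150·37/420 = 13.2143
OR_MH = (35.2158 + 32.7173 + 24.9810) / (26.9307 + 13.0711 + 13.2143) = 92.9141 / 53.2161 = 1.74598

1.75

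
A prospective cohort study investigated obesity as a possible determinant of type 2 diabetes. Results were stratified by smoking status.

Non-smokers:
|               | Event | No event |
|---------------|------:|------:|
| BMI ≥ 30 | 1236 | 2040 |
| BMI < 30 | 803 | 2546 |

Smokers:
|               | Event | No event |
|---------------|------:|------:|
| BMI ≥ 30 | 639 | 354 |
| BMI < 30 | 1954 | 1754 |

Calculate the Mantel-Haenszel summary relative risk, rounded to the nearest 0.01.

RR_MH = Σ(aᵢ·n₀ᵢ/nᵢ) / Σ(cᵢ·n₁ᵢ/nᵢ), with n₁ᵢ = aᵢ+bᵢ (exposed), n₀ᵢ = cᵢ+dᵢ (unexposed), nᵢ = n₁ᵢ+n₀ᵢ.
Stratum 1 (Non-smokers): n₁ = 3276, n₀ = 3349, n = 6625; a·n₀/n = 1236·3349/6625 = 624.8097; c·n₁/n = 803·3276/6625 = 397.0759
Stratum 2 (Smokers): n₁ = 993, n₀ = 3708, n = 4701; a·n₀/n = 639·3708/4701 = 504.0230; c·n₁/n = 1954·993/4701 = 412.7466
RR_MH = (624.8097 + 504.0230) / (397.0759 + 412.7466) = 1128.8326 / 809.8226 = 1.39393

1.39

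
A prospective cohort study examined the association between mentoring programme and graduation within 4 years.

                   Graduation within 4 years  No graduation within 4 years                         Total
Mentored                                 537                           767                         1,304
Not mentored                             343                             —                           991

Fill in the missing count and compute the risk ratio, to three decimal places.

The missing cell is in the unexposed row: 991 − 343 = 648.
So a = 537, b = 767, c = 343, d = 648.
RR = [a/(a+b)] / [c/(c+d)] = (537/1304) / (343/991) = 0.41181/0.34612 = 1.18981

1.190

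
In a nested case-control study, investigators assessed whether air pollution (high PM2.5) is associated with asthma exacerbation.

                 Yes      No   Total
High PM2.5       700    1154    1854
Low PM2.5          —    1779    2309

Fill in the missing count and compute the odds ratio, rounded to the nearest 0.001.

The missing cell is in the unexposed row: 2309 − 1779 = 530.
So a = 700, b = 1154, c = 530, d = 1779.
OR = (a·d)/(b·c) = (700 × 1779) / (1154 × 530) = 1245300 / 611620 = 2.03607

2.036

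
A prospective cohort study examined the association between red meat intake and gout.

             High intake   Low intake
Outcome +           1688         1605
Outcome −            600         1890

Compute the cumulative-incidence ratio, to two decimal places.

1.61

Reading the table with exposure as columns: a = 1688 (High intake, case), b = 600 (High intake, non-case), c = 1605 (Low intake, case), d = 1890.
Risk in exposed = 1688/2288 = 0.73776; risk in unexposed = 1605/3495 = 0.45923.
RR = 0.73776 / 0.45923 = 1.60653
The risk among the exposed is 1.61 times that among the unexposed.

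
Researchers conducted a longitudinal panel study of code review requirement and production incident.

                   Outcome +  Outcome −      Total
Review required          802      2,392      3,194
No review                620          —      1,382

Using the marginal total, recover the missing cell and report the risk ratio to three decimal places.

0.560

The missing cell is in the unexposed row: 1382 − 620 = 762.
So a = 802, b = 2392, c = 620, d = 762.
RR = [a/(a+b)] / [c/(c+d)] = (802/3194) / (620/1382) = 0.25110/0.44863 = 0.55970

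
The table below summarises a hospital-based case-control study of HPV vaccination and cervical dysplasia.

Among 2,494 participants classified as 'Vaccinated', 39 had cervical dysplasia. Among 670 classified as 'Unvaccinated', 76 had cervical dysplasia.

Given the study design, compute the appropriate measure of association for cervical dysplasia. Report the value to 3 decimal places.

0.124

From the description: a = 39, b = 2455, c = 76, d = 594.
This is a hospital-based case-control study: participants were sampled on outcome status, so risks in the source population cannot be estimated directly — relative risk is not valid here. The odds ratio is the appropriate measure.
OR = (a·d)/(b·c) = (39 × 594) / (2455 × 76) = 23166 / 186580 = 0.12416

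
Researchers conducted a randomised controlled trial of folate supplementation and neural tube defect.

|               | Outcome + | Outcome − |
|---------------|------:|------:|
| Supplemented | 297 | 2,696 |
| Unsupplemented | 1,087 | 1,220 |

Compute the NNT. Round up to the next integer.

Risk in treated group = 297/2993 = 0.09923; risk in control = 1087/2307 = 0.47117.
Absolute risk reduction = 0.47117 − 0.09923 = 0.37194
NNT = 1 / ARR = 1 / 0.37194 = 2.689 → round up → 3

3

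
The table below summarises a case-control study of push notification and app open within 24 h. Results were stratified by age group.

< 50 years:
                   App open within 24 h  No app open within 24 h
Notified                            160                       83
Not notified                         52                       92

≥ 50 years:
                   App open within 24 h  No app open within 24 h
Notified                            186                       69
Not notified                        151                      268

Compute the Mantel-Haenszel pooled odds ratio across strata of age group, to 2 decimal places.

OR_MH = Σ(aᵢdᵢ/nᵢ) / Σ(bᵢcᵢ/nᵢ), where nᵢ is the stratum total.
Stratum 1 (< 50 years): n = 387; a·d/n = 160·92/387 = 38.0362; b·c/n = 83·52/387 = 11.1525
Stratum 2 (≥ 50 years): n = 674; a·d/n = 186·268/674 = 73.9585; b·c/n = 69·151/674 = 15.4585
OR_MH = (38.0362 + 73.9585) / (11.1525 + 15.4585) = 111.9946 / 26.6109 = 4.20860

4.21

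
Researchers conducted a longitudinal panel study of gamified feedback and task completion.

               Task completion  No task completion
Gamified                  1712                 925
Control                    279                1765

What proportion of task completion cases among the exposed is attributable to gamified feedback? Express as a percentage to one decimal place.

79.0

Cells: a = 1712, b = 925, c = 279, d = 1765.
Risk in exposed = 1712/2637 = 0.64922; risk in unexposed = 279/2044 = 0.13650.
RR = 0.64922/0.13650 = 4.75631
AR% = (RR − 1)/RR × 100 = (4.75631 − 1)/4.75631 × 100 = 78.9753%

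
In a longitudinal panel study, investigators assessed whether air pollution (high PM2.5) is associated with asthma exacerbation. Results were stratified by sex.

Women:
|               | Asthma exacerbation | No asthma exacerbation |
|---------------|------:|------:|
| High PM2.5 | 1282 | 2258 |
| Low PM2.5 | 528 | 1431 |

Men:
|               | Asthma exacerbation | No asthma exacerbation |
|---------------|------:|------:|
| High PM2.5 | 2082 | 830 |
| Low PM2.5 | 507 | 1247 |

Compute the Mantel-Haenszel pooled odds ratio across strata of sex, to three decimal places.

2.899

OR_MH = Σ(aᵢdᵢ/nᵢ) / Σ(bᵢcᵢ/nᵢ), where nᵢ is the stratum total.
Stratum 1 (Women): n = 5499; a·d/n = 1282·1431/5499 = 333.6137; b·c/n = 2258·528/5499 = 216.8074
Stratum 2 (Men): n = 4666; a·d/n = 2082·1247/4666 = 556.4196; b·c/n = 830·507/4666 = 90.1865
OR_MH = (333.6137 + 556.4196) / (216.8074 + 90.1865) = 890.0334 / 306.9939 = 2.89919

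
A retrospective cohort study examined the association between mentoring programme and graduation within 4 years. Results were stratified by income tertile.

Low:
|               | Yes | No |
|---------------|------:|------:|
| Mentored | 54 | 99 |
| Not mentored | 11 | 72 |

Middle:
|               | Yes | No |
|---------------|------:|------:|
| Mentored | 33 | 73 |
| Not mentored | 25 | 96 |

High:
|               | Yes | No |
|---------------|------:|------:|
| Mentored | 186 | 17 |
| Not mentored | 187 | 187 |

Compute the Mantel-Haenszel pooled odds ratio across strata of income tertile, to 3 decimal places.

4.994

OR_MH = Σ(aᵢdᵢ/nᵢ) / Σ(bᵢcᵢ/nᵢ), where nᵢ is the stratum total.
Stratum 1 (Low): n = 236; a·d/n = 54·72/236 = 16.4746; b·c/n = 99·11/236 = 4.6144
Stratum 2 (Middle): n = 227; a·d/n = 33·96/227 = 13.9559; b·c/n = 73·25/227 = 8.0396
Stratum 3 (High): n = 577; a·d/n = 186·187/577 = 60.2808; b·c/n = 17·187/577 = 5.5095
OR_MH = (16.4746 + 13.9559 + 60.2808) / (4.6144 + 8.0396 + 5.5095) = 90.7113 / 18.1636 = 4.99413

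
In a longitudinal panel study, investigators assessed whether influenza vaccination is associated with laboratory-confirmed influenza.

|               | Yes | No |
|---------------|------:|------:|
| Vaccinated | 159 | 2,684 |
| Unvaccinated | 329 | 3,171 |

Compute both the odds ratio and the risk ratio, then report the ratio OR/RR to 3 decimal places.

0.960

Cells: a = 159, b = 2684, c = 329, d = 3171.
OR = (159·3171)/(2684·329) = 504189/883036 = 0.57097
Risk in exposed = 159/2843 = 0.05593; risk in unexposed = 329/3500 = 0.09400; RR = 0.59497
OR/RR = 0.57097 / 0.59497 = 0.95967
The outcome is rare in both groups, so OR ≈ RR (ratio near 1).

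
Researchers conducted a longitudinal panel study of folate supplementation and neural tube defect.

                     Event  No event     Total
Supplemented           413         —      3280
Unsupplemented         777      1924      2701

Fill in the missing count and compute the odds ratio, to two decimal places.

0.36

The missing cell is in the exposed row: 3280 − 413 = 2867.
So a = 413, b = 2867, c = 777, d = 1924.
OR = (a·d)/(b·c) = (413 × 1924) / (2867 × 777) = 794612 / 2227659 = 0.35670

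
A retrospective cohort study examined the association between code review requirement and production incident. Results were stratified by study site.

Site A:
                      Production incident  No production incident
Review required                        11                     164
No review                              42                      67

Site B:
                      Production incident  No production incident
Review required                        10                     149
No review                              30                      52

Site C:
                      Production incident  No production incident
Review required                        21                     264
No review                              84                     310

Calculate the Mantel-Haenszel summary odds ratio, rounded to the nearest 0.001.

0.190

OR_MH = Σ(aᵢdᵢ/nᵢ) / Σ(bᵢcᵢ/nᵢ), where nᵢ is the stratum total.
Stratum 1 (Site A): n = 284; a·d/n = 11·67/284 = 2.5951; b·c/n = 164·42/284 = 24.2535
Stratum 2 (Site B): n = 241; a·d/n = 10·52/241 = 2.1577; b·c/n = 149·30/241 = 18.5477
Stratum 3 (Site C): n = 679; a·d/n = 21·310/679 = 9.5876; b·c/n = 264·84/679 = 32.6598
OR_MH = (2.5951 + 2.1577 + 9.5876) / (24.2535 + 18.5477 + 32.6598) = 14.3404 / 75.4610 = 0.19004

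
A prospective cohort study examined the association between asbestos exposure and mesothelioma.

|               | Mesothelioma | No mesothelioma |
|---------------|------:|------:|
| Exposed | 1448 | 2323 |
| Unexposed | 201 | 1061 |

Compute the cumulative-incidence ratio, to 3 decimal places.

Cells: a = 1448, b = 2323, c = 201, d = 1061.
Risk in exposed = 1448/3771 = 0.38398; risk in unexposed = 201/1262 = 0.15927.
RR = 0.38398 / 0.15927 = 2.41088
The risk among the exposed is 2.41 times that among the unexposed.

2.411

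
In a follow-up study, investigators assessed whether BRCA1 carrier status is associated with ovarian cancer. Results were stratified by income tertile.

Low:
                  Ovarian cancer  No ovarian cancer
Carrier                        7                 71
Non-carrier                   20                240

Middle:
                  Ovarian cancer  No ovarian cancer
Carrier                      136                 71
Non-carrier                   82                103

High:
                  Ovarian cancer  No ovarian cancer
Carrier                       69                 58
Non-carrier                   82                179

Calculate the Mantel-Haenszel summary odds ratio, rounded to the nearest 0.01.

2.32

OR_MH = Σ(aᵢdᵢ/nᵢ) / Σ(bᵢcᵢ/nᵢ), where nᵢ is the stratum total.
Stratum 1 (Low): n = 338; a·d/n = 7·240/338 = 4.9704; b·c/n = 71·20/338 = 4.2012
Stratum 2 (Middle): n = 392; a·d/n = 136·103/392 = 35.7347; b·c/n = 71·82/392 = 14.8520
Stratum 3 (High): n = 388; a·d/n = 69·179/388 = 31.8325; b·c/n = 58·82/388 = 12.2577
OR_MH = (4.9704 + 35.7347 + 31.8325) / (4.2012 + 14.8520 + 12.2577) = 72.5376 / 31.3110 = 2.31668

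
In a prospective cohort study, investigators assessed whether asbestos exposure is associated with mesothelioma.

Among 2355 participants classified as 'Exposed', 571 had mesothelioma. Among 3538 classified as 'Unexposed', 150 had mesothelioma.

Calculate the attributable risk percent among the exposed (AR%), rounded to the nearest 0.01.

82.51

From the description: a = 571, b = 1784, c = 150, d = 3388.
Risk in exposed = 571/2355 = 0.24246; risk in unexposed = 150/3538 = 0.04240.
RR = 0.24246/0.04240 = 5.71889
AR% = (RR − 1)/RR × 100 = (5.71889 − 1)/5.71889 × 100 = 82.5141%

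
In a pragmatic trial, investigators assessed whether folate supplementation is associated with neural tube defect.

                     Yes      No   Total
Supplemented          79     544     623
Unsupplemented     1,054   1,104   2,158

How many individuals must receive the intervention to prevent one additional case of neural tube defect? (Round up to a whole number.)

3

Risk in treated group = 79/623 = 0.12681; risk in control = 1054/2158 = 0.48842.
Absolute risk reduction = 0.48842 − 0.12681 = 0.36161
NNT = 1 / ARR = 1 / 0.36161 = 2.765 → round up → 3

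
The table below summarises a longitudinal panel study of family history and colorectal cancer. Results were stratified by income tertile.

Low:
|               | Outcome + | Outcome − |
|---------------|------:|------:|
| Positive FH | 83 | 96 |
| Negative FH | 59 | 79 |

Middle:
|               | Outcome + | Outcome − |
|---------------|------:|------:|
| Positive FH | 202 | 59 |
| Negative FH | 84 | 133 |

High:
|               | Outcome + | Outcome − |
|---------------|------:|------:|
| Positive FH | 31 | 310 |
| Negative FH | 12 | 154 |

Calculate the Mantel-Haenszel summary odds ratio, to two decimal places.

2.43

OR_MH = Σ(aᵢdᵢ/nᵢ) / Σ(bᵢcᵢ/nᵢ), where nᵢ is the stratum total.
Stratum 1 (Low): n = 317; a·d/n = 83·79/317 = 20.6845; b·c/n = 96·59/317 = 17.8675
Stratum 2 (Middle): n = 478; a·d/n = 202·133/478 = 56.2050; b·c/n = 59·84/478 = 10.3682
Stratum 3 (High): n = 507; a·d/n = 31·154/507 = 9.4162; b·c/n = 310·12/507 = 7.3373
OR_MH = (20.6845 + 56.2050 + 9.4162) / (17.8675 + 10.3682 + 7.3373) = 86.3057 / 35.5730 = 2.42616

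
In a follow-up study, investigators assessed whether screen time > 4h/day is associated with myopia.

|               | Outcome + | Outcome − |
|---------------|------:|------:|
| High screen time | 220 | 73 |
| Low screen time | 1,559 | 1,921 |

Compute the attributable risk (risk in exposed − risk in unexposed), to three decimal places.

Cells: a = 220, b = 73, c = 1559, d = 1921.
Risk in exposed = 220/293 = 0.750853; risk in unexposed = 1559/3480 = 0.447989.
Risk difference = 0.750853 − 0.447989 = 0.302865

0.303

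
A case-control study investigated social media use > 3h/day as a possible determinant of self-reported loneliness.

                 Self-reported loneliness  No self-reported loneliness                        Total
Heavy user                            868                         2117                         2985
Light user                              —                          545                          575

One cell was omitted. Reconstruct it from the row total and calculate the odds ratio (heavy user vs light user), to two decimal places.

7.45

The missing cell is in the unexposed row: 575 − 545 = 30.
So a = 868, b = 2117, c = 30, d = 545.
OR = (a·d)/(b·c) = (868 × 545) / (2117 × 30) = 473060 / 63510 = 7.44859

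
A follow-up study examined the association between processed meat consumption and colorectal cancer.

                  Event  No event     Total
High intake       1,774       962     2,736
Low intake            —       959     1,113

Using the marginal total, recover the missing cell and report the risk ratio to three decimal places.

The missing cell is in the unexposed row: 1113 − 959 = 154.
So a = 1774, b = 962, c = 154, d = 959.
RR = [a/(a+b)] / [c/(c+d)] = (1774/2736) / (154/1113) = 0.64839/0.13836 = 4.68610

4.686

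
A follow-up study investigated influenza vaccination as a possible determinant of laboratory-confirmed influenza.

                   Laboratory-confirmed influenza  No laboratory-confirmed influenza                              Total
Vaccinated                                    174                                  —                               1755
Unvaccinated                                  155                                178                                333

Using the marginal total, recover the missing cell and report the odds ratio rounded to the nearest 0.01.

The missing cell is in the exposed row: 1755 − 174 = 1581.
So a = 174, b = 1581, c = 155, d = 178.
OR = (a·d)/(b·c) = (174 × 178) / (1581 × 155) = 30972 / 245055 = 0.12639

0.13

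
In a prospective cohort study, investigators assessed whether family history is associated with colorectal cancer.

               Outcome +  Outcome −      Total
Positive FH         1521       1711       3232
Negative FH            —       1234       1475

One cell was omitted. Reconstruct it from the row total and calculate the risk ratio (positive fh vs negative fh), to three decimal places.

The missing cell is in the unexposed row: 1475 − 1234 = 241.
So a = 1521, b = 1711, c = 241, d = 1234.
RR = [a/(a+b)] / [c/(c+d)] = (1521/3232) / (241/1475) = 0.47061/0.16339 = 2.88027

2.880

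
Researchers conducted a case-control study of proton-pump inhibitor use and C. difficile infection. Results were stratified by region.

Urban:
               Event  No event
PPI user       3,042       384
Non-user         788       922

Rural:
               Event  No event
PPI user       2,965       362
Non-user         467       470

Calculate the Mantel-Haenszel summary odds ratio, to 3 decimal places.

8.856

OR_MH = Σ(aᵢdᵢ/nᵢ) / Σ(bᵢcᵢ/nᵢ), where nᵢ is the stratum total.
Stratum 1 (Urban): n = 5136; a·d/n = 3042·922/5136 = 546.0911; b·c/n = 384·788/5136 = 58.9159
Stratum 2 (Rural): n = 4264; a·d/n = 2965·470/4264 = 326.8175; b·c/n = 362·467/4264 = 39.6468
OR_MH = (546.0911 + 326.8175) / (58.9159 + 39.6468) = 872.9087 / 98.5627 = 8.85638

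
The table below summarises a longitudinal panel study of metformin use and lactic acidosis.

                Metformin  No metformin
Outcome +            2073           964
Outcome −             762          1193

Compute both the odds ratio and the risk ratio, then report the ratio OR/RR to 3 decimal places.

Reading the table with exposure as columns: a = 2073 (Metformin, case), b = 762 (Metformin, non-case), c = 964 (No metformin, case), d = 1193.
OR = (2073·1193)/(762·964) = 2473089/734568 = 3.36673
Risk in exposed = 2073/2835 = 0.73122; risk in unexposed = 964/2157 = 0.44692; RR = 1.63614
OR/RR = 3.36673 / 1.63614 = 2.05773
The outcome is not rare, so the OR lies further from 1 than the RR.

2.058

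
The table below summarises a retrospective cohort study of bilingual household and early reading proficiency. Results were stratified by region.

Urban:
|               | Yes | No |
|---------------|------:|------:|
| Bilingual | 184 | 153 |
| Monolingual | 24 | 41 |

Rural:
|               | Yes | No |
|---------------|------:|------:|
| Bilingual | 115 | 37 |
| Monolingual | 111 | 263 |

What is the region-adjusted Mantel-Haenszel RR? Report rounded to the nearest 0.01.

2.14

RR_MH = Σ(aᵢ·n₀ᵢ/nᵢ) / Σ(cᵢ·n₁ᵢ/nᵢ), with n₁ᵢ = aᵢ+bᵢ (exposed), n₀ᵢ = cᵢ+dᵢ (unexposed), nᵢ = n₁ᵢ+n₀ᵢ.
Stratum 1 (Urban): n₁ = 337, n₀ = 65, n = 402; a·n₀/n = 184·65/402 = 29.7512; c·n₁/n = 24·337/402 = 20.1194
Stratum 2 (Rural): n₁ = 152, n₀ = 374, n = 526; a·n₀/n = 115·374/526 = 81.7681; c·n₁/n = 111·152/526 = 32.0760
RR_MH = (29.7512 + 81.7681) / (20.1194 + 32.0760) = 111.5193 / 52.1954 = 2.13657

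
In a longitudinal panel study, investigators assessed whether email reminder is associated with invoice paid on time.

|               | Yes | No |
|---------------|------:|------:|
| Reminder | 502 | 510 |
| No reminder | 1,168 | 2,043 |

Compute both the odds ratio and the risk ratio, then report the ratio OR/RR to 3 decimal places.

Cells: a = 502, b = 510, c = 1168, d = 2043.
OR = (502·2043)/(510·1168) = 1025586/595680 = 1.72171
Risk in exposed = 502/1012 = 0.49605; risk in unexposed = 1168/3211 = 0.36375; RR = 1.36371
OR/RR = 1.72171 / 1.36371 = 1.26252
The outcome is not rare, so the OR lies further from 1 than the RR.

1.263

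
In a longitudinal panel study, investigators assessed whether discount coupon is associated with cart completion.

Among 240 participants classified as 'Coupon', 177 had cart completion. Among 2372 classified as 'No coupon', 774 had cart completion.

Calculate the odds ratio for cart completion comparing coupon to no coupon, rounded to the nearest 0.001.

From the description: a = 177, b = 63, c = 774, d = 1598.
OR = (a·d)/(b·c) = (177 × 1598) / (63 × 774) = 282846 / 48762 = 5.80054
The odds of cart completion are about 5.80 times as high in the coupon group.

5.801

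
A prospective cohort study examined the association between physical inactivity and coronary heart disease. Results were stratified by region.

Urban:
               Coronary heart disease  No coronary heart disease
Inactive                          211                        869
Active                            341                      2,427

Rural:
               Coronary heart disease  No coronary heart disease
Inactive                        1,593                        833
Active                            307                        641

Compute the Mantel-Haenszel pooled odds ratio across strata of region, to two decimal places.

2.85

OR_MH = Σ(aᵢdᵢ/nᵢ) / Σ(bᵢcᵢ/nᵢ), where nᵢ is the stratum total.
Stratum 1 (Urban): n = 3848; a·d/n = 211·2427/3848 = 133.0813; b·c/n = 869·341/3848 = 77.0086
Stratum 2 (Rural): n = 3374; a·d/n = 1593·641/3374 = 302.6417; b·c/n = 833·307/3374 = 75.7946
OR_MH = (133.0813 + 302.6417) / (77.0086 + 75.7946) = 435.7230 / 152.8032 = 2.85153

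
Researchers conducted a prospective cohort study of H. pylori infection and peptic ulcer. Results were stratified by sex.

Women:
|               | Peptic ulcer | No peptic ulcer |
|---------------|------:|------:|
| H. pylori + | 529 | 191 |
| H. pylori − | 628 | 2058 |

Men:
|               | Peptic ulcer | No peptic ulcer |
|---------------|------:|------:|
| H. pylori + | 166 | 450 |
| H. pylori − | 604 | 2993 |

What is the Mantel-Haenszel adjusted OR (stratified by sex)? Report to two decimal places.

OR_MH = Σ(aᵢdᵢ/nᵢ) / Σ(bᵢcᵢ/nᵢ), where nᵢ is the stratum total.
Stratum 1 (Women): n = 3406; a·d/n = 529·2058/3406 = 319.6365; b·c/n = 191·628/3406 = 35.2167
Stratum 2 (Men): n = 4213; a·d/n = 166·2993/4213 = 117.9297; b·c/n = 450·604/4213 = 64.5146
OR_MH = (319.6365 + 117.9297) / (35.2167 + 64.5146) = 437.5663 / 99.7313 = 4.38745

4.39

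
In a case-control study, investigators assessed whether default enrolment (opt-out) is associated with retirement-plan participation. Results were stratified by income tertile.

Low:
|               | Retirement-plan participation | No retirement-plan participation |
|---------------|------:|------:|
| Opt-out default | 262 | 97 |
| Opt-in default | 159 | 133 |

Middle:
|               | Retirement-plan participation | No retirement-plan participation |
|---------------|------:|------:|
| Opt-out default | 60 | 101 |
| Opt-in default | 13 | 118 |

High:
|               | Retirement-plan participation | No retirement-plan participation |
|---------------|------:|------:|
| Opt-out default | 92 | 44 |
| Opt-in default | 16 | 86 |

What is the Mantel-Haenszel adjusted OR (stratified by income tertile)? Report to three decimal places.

OR_MH = Σ(aᵢdᵢ/nᵢ) / Σ(bᵢcᵢ/nᵢ), where nᵢ is the stratum total.
Stratum 1 (Low): n = 651; a·d/n = 262·133/651 = 53.5269; b·c/n = 97·159/651 = 23.6912
Stratum 2 (Middle): n = 292; a·d/n = 60·118/292 = 24.2466; b·c/n = 101·13/292 = 4.4966
Stratum 3 (High): n = 238; a·d/n = 92·86/238 = 33.2437; b·c/n = 44·16/238 = 2.9580
OR_MH = (53.5269 + 24.2466 + 33.2437) / (23.6912 + 4.4966 + 2.9580) = 111.0172 / 31.1458 = 3.56443

3.564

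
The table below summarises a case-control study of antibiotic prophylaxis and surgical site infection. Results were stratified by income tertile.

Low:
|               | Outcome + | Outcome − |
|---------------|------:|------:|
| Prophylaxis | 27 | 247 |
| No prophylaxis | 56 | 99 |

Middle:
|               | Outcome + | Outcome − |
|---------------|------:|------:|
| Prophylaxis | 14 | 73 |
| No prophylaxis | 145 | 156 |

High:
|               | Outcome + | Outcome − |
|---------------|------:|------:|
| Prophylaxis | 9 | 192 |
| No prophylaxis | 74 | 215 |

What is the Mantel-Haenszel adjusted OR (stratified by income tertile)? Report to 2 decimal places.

0.18

OR_MH = Σ(aᵢdᵢ/nᵢ) / Σ(bᵢcᵢ/nᵢ), where nᵢ is the stratum total.
Stratum 1 (Low): n = 429; a·d/n = 27·99/429 = 6.2308; b·c/n = 247·56/429 = 32.2424
Stratum 2 (Middle): n = 388; a·d/n = 14·156/388 = 5.6289; b·c/n = 73·145/388 = 27.2809
Stratum 3 (High): n = 490; a·d/n = 9·215/490 = 3.9490; b·c/n = 192·74/490 = 28.9959
OR_MH = (6.2308 + 5.6289 + 3.9490) / (32.2424 + 27.2809 + 28.9959) = 15.8086 / 88.5193 = 0.17859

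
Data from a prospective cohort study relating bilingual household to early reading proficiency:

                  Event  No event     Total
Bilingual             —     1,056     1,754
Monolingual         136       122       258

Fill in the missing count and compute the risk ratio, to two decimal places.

0.75

The missing cell is in the exposed row: 1754 − 1056 = 698.
So a = 698, b = 1056, c = 136, d = 122.
RR = [a/(a+b)] / [c/(c+d)] = (698/1754) / (136/258) = 0.39795/0.52713 = 0.75493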